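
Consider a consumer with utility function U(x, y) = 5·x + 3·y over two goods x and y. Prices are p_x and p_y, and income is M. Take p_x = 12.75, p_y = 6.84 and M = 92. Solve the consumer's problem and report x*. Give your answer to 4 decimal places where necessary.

y gives more utility per dollar, so spend all income on y: y* = M/p_y, x* = 0.
Numerically: x* = 0, y* = 13.4503.

x* = 0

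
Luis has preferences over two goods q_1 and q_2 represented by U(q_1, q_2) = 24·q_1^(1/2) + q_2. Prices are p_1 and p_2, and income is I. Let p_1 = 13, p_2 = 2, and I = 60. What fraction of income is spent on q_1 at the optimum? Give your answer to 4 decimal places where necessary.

share on q_1 = 0.7385

MU_q_1 = 12/√q_1, MU_q_2 = 1. Tangency: 12/√q_1 = p_1/p_2.
Solve: √q_1 = 12·p_2/p_1, so q_1*(p_1,p_2) = (12·p_2/p_1)², and q_2* = (I − p_1·q_1*)/p_2.
Plugging in: q_1* = (12·2/13)² = 3.4083, q_2* = 7.8462.
Expenditure on q_1: 13·3.4083 = 44.3077; share = 0.7385.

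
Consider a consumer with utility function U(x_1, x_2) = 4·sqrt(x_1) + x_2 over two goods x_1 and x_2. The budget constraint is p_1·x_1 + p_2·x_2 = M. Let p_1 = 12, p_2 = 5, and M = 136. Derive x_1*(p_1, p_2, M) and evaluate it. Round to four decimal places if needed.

x_1* = 0.6944

Set MRS = p_1/p_2: 2·x_1^(−1/2) = p_1/p_2.
Solve: √x_1 = 2·p_2/p_1, so x_1*(p_1,p_2) = (2·p_2/p_1)², and x_2* = (M − p_1·x_1*)/p_2.
Plugging in: x_1* = (2·5/12)² = 0.6944.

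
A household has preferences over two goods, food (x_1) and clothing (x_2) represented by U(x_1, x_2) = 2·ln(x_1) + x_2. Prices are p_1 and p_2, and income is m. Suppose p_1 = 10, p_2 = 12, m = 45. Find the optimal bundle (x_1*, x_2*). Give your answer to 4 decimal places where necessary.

x_1* = 2.4, x_2* = 1.75

MU_x_1 = 2/x_1, MU_x_2 = 1. Tangency: 2/x_1 = p_1/p_2.
So x_1*(p_1,p_2) = 2·p_2/p_1, independent of income; and x_2* = (m − 2·p_2)/p_2.
At the given prices: x_1* = 2·12/10 = 2.4, and x_2* = 1.75.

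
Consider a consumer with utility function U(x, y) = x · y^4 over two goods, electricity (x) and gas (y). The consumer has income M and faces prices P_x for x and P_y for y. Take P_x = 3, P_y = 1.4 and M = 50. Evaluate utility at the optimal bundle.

V = 2221296.6819

MU_x/MU_y = (y)/(4·x); tangency sets this equal to P_x/P_y.
So P_y·y = 4·P_x·x; combined with the budget, a share 0.2 of income goes to x.
Demand: x*(P_x,P_y,M) = 0.2·M/P_x and y* = 0.8·M/P_y.
At P_x=3, P_y=1.4, M=50: x* = 0.2·50/3 = 3.3333, y* = 28.5714.
Utility at the optimum: U(3.3333, 28.5714) = 2221296.6819.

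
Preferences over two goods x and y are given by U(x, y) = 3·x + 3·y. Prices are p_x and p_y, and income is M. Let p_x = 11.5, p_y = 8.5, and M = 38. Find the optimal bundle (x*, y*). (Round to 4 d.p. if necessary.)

x* = 0, y* = 4.4706

y gives more utility per dollar, so spend all income on y: y* = M/p_y, x* = 0.
Numerically: x* = 0, y* = 4.4706.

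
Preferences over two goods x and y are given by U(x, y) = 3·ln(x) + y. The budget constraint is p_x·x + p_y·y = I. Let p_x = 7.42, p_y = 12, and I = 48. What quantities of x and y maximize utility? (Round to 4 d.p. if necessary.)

x* = 4.8518, y* = 1

MU_x = 3/x, MU_y = 1. Tangency: 3/x = p_x/p_y.
So x*(p_x,p_y) = 3·p_y/p_x, independent of income; and y* = (I − 3·p_y)/p_y.
At the given prices: x* = 3·12/7.42 = 4.8518, and y* = 1.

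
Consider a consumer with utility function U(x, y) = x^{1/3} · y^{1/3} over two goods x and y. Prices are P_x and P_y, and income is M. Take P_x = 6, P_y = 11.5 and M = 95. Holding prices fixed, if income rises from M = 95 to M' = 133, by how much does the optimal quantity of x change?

Δx* = 3.1667

The MRS is y/x. Set MRS = P_x/P_y.
Rearranging, P_y·y = P_x·x. Substituting into the budget gives P_x·x·(1 + 1) = M.
Demand: x*(P_x,P_y,M) = 0.5·M/P_x and y* = 0.5·M/P_y.
At P_x=6, P_y=11.5, M=95: x* = 0.5·95/6 = 7.9167.
At M' = 133: x* = 11.0833. Change: 11.0833 − 7.9167 = 3.1667.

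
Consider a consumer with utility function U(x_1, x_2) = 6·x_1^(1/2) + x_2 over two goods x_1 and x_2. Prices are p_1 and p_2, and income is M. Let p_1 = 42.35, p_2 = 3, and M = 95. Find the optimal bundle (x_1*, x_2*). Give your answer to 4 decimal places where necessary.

x_1* = 0.0452, x_2* = 31.0291

Utility is quasi-linear in x_2; the FOC for x_1 is 3/√x_1 = p_1/p_2.
Thus x_1* = (3·p_2/p_1)² — independent of M — with the rest of income spent on x_2.
Plugging in: x_1* = (3·3/42.35)² = 0.0452, x_2* = 31.0291.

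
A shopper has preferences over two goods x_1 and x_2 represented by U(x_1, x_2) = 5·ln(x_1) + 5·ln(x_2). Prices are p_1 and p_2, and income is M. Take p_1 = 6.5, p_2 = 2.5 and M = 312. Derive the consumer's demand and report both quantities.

At p_1=6.5, p_2=2.5, M=312: x_1* = 0.5·312/6.5 = 24, x_2* = 62.4.

x_1* = 24, x_2* = 62.4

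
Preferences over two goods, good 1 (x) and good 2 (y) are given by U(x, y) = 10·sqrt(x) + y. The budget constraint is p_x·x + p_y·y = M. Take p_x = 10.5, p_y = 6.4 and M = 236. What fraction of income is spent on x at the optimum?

MU_x = 5/√x, MU_y = 1. Tangency: 5/√x = p_x/p_y.
Solve: √x = 5·p_y/p_x, so x*(p_x,p_y) = (5·p_y/p_x)², and y* = (M − p_x·x*)/p_y.
Plugging in: x* = (5·6.4/10.5)² = 9.288, y* = 21.6369.
Expenditure on x: 10.5·9.288 = 97.5238; share = 0.4132.

share on x = 0.4132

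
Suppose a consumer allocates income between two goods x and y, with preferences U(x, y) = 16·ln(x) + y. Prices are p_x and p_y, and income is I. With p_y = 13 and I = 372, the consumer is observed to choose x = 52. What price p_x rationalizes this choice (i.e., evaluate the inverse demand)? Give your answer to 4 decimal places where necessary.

Set MRS = p_x/p_y: (16/x)/1 = p_x/p_y.
So x*(p_x,p_y) = 16·p_y/p_x, independent of income; and y* = (I − 16·p_y)/p_y.
Set x* = 52 in the demand function and solve for p_x: p_x = 4.

p_x = 4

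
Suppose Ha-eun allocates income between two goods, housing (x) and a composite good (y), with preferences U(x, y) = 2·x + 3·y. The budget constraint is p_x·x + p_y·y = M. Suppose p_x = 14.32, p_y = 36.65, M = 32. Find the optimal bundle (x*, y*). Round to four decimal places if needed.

Perfect substitutes: compare marginal utility per dollar. 2/p_x vs 3/p_y → 0.1397 vs 0.0819.
x gives more utility per dollar, so spend all income on x: x* = M/p_x, y* = 0.
Numerically: x* = 2.2346, y* = 0.

x* = 2.2346, y* = 0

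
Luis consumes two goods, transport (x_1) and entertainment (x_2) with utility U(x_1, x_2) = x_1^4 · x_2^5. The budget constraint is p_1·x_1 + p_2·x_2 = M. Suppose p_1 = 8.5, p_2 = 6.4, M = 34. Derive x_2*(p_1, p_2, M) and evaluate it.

The MRS is (4/5)·x_2/x_1. Set MRS = p_1/p_2.
So 4·p_2·x_2 = 5·p_1·x_1; combined with the budget, a share 4/9 of income goes to x_1.
Demand: x_1*(p_1,p_2,M) = 4/9·M/p_1 and x_2* = 5/9·M/p_2.
At p_1=8.5, p_2=6.4, M=34: x_2* = 5/9·34/6.4 = 2.9514.

x_2* = 2.9514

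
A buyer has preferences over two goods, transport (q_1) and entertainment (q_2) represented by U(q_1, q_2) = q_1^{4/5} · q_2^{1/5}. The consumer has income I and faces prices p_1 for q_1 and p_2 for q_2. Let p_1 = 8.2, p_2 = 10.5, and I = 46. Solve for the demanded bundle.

Demand: q_1*(p_1,p_2,I) = 0.8·I/p_1 and q_2* = 0.2·I/p_2.
At p_1=8.2, p_2=10.5, I=46: q_1* = 0.8·46/8.2 = 4.4878, q_2* = 0.8762.

q_1* = 4.4878, q_2* = 0.8762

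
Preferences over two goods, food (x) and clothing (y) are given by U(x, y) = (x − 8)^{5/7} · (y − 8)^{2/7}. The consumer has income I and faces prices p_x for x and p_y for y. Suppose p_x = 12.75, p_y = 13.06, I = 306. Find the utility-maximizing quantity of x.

MRS = (5/2)·(y−8)/(x−8). Tangency with p_x/p_y gives y−8 = (2/5)·(p_x/p_y)·(x−8).
Substituting into the budget: x* = 8 + 5/7·(I − 8·p_x − 8·p_y)/p_x, and y* = 8 + 2/7·(…)/p_y.
Discretionary income = 306 − 8·12.75 − 8·13.06 = 99.52; x* = 8 + 5/7·99.52/12.75 = 13.5754.

x* = 13.5754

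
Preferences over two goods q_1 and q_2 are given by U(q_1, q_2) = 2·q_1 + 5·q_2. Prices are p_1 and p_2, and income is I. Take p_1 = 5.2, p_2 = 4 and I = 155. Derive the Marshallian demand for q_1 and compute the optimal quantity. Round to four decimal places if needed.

q_1* = 0

Linear utility — the consumer picks whichever good has higher MU/price: 2/5.2 = 0.3846 vs 5/4 = 1.25.
q_2 gives more utility per dollar, so spend all income on q_2: q_2* = I/p_2, q_1* = 0.
Numerically: q_1* = 0, q_2* = 38.75.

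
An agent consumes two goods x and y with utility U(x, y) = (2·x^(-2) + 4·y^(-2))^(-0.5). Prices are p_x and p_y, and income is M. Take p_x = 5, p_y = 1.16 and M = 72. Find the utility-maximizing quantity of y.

y* = 20.0083

MRS = MU_x/MU_y = (1/2)·(y/x)^(3). Set equal to p_x/p_y.
Solve for the ratio: y/x = [2·p_x/p_y]^(1/3).
Substitute y = (y/x)·x into the budget: x* = M/(p_x + p_y·(y/x)).
Numerically y/x = 2.050441, so x* = 72/(5 + 1.16·2.050441) = 9.7581 and y* = 2.050441·9.7581 = 20.0083.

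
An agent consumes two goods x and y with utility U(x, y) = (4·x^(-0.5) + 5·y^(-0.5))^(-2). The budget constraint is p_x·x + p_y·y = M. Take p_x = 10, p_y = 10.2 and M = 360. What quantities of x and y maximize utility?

x* = 16.6045, y* = 19.0152

MRS = MU_x/MU_y = (4/5)·(y/x)^(1.5). Set equal to p_x/p_y.
Hence y/x = ((5/4)·p_x/p_y)^(1/(1.5)), i.e. raised to the 2/3 power.
With the ratio pinned down, the budget gives x* = M/(p_x + p_y·(y/x)) and y* = (y/x)·x*.
Numerically y/x = 1.145179, so x* = 360/(10 + 10.2·1.145179) = 16.6045 and y* = 1.145179·16.6045 = 19.0152.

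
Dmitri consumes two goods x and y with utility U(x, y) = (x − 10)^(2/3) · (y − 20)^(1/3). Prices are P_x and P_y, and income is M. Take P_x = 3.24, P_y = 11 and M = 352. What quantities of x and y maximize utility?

MRS = 2·(y−20)/(x−10). Tangency with P_x/P_y gives y−20 = (1/2)·(P_x/P_y)·(x−10).
After buying the subsistence bundle (10, 20), a share 2/3 of the remaining income goes to x: x* = 10 + 2/3·(M − 10P_x − 20P_y)/P_x.
Discretionary income = 352 − 10·3.24 − 20·11 = 99.6; x* = 10 + 2/3·99.6/3.24 = 30.4938; y* = 20 + 1/3·99.6/11 = 23.0182.

x* = 30.4938, y* = 23.0182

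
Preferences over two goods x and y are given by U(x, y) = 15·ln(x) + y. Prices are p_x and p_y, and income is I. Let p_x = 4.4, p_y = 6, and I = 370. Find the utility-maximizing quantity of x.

MU_x = 15/x, MU_y = 1. Tangency: 15/x = p_x/p_y.
So x*(p_x,p_y) = 15·p_y/p_x, independent of income; and y* = (I − 15·p_y)/p_y.
At the given prices: x* = 15·6/4.4 = 20.4545.

x* = 20.4545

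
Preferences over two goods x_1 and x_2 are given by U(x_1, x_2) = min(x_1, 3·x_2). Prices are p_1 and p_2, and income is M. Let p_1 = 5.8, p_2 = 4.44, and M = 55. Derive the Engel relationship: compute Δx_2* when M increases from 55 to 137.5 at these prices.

With perfect complements, no substitution: consume in ratio x_1:x_2 = 3:1.
Budget: p_1·x_1 + p_2·(1/3)·x_1 = M, so (3·p_1 + p_2)·x_1 = 3·M.
Demand: x_1*(p_1,p_2,M) = 3·M/(3·p_1 + p_2), x_2* = M/(3·p_1 + p_2).
Here 3·5.8 + 4.44 = 21.84, giving x_2* = 2.5183.
At M' = 137.5: x_2* = 6.2958. Change: 6.2958 − 2.5183 = 3.7775.

Δx_2* = 3.7775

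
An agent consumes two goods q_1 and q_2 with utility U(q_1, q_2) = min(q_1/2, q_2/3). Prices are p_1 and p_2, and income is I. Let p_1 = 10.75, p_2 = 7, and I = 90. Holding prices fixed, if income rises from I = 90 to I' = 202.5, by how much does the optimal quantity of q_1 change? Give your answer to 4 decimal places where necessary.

Leontief preferences: the optimum is at the kink where q_1/2 = q_2/3, i.e. q_2 = (3/2)·q_1.
Budget: p_1·q_1 + p_2·(3/2)·q_1 = I, so (2·p_1 + 3·p_2)·q_1 = 2·I.
Demand: q_1*(p_1,p_2,I) = 2·I/(2·p_1 + 3·p_2), q_2* = 3·I/(2·p_1 + 3·p_2).
Here 2·10.75 + 3·7 = 42.5, giving q_1* = 4.2353.
At I' = 202.5: q_1* = 9.5294. Change: 9.5294 − 4.2353 = 5.2941.

Δq_1* = 5.2941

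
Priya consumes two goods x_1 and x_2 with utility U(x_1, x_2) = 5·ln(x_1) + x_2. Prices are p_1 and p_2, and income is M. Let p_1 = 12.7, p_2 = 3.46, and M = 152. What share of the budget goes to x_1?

share on x_1 = 0.1138

MU_x_1 = 5/x_1, MU_x_2 = 1. Tangency: 5/x_1 = p_1/p_2.
So x_1*(p_1,p_2) = 5·p_2/p_1, independent of income; and x_2* = (M − 5·p_2)/p_2.
At the given prices: x_1* = 5·3.46/12.7 = 1.3622, and x_2* = 38.9306.
Expenditure on x_1: 12.7·1.3622 = 17.3; share = 0.1138.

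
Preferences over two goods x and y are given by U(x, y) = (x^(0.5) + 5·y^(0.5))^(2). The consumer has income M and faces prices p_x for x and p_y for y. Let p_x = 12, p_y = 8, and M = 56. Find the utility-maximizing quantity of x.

x* = 0.1212

From the CES first-order condition, (1/5)·(y/x)^(0.5) = p_x/p_y.
Hence y/x = (5·p_x/p_y)^(1/(0.5)), i.e. raised to the 2 power.
With the ratio pinned down, the budget gives x* = M/(p_x + p_y·(y/x)) and y* = (y/x)·x*.
Numerically y/x = 56.25, so x* = 56/(12 + 8·56.25) = 0.1212.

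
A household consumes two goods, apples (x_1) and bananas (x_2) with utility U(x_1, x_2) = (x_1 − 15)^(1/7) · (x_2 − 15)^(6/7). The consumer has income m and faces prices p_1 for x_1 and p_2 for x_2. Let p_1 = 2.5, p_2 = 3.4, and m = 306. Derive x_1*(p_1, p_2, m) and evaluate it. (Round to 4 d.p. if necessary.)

x_1* = 27.4286

This is Cobb-Douglas in (x_1−15, x_2−15): tangency gives 1/7·p_2·(x_2−15) = 6/7·p_1·(x_1−15).
Substituting into the budget: x_1* = 15 + 1/7·(m − 15·p_1 − 15·p_2)/p_1, and x_2* = 15 + 6/7·(…)/p_2.
Discretionary income = 306 − 15·2.5 − 15·3.4 = 217.5; x_1* = 15 + 1/7·217.5/2.5 = 27.4286.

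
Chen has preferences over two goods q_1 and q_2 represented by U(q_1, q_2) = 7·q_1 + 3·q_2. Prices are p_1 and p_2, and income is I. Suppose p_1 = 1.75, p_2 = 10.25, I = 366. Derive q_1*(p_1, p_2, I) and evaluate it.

Perfect substitutes: compare marginal utility per dollar. 7/p_1 vs 3/p_2 → 4 vs 0.2927.
q_1 gives more utility per dollar, so spend all income on q_1: q_1* = I/p_1, q_2* = 0.
Numerically: q_1* = 209.1429, q_2* = 0.

q_1* = 209.1429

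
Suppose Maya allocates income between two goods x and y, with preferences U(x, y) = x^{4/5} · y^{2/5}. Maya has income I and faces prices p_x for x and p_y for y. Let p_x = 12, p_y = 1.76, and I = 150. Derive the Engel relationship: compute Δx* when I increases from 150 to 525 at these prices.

Δx* = 20.8333

MU_x/MU_y = (0.8·y)/(0.4·x); tangency sets this equal to p_x/p_y.
Rearranging, p_y·y = (1/2)·p_x·x. Substituting into the budget gives p_x·x·(1 + (1/2)) = I.
Demand: x*(p_x,p_y,I) = 2/3·I/p_x and y* = 1/3·I/p_y.
At p_x=12, p_y=1.76, I=150: x* = 2/3·150/12 = 8.3333.
At I' = 525: x* = 29.1667. Change: 29.1667 − 8.3333 = 20.8333.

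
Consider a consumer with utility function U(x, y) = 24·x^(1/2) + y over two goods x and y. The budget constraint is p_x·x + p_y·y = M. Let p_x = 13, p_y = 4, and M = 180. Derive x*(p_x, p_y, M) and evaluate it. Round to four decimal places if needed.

Plugging in: x* = (12·4/13)² = 13.6331.

x* = 13.6331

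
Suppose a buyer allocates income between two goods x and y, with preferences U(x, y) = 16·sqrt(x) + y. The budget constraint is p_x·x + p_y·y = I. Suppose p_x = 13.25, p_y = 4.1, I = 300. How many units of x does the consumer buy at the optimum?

Set MRS = p_x/p_y: 8·x^(−1/2) = p_x/p_y.
Solve: √x = 8·p_y/p_x, so x*(p_x,p_y) = (8·p_y/p_x)², and y* = (I − p_x·x*)/p_y.
Plugging in: x* = (8·4.1/13.25)² = 6.128.

x* = 6.128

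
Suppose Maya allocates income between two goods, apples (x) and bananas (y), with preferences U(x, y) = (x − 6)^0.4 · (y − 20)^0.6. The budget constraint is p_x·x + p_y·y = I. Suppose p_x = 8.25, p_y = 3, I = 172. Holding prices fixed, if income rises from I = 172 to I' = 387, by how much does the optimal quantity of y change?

Δy* = 43

MRS = (2/3)·(y−20)/(x−6). Tangency with p_x/p_y gives y−20 = (3/2)·(p_x/p_y)·(x−6).
After buying the subsistence bundle (6, 20), a share 0.4 of the remaining income goes to x: x* = 6 + 0.4·(I − 6p_x − 20p_y)/p_x.
Discretionary income = 172 − 6·8.25 − 20·3 = 62.5; y* = 20 + 0.6·62.5/3 = 32.5.
At I' = 387: y* = 75.5. Change: 75.5 − 32.5 = 43.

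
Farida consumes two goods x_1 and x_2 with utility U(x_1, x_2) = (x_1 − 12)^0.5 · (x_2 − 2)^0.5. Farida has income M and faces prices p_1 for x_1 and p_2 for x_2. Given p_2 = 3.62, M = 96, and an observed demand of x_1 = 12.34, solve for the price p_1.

p_1 = 7

Let x_1' = x_1−12, x_2' = x_2−2. MRS = x_2'/x_1' = p_1/p_2.
Substituting into the budget: x_1* = 12 + 0.5·(M − 12·p_1 − 2·p_2)/p_1, and x_2* = 2 + 0.5·(…)/p_2.
Set x_1* = 12.34 in the demand function and solve for p_1: p_1 = 7.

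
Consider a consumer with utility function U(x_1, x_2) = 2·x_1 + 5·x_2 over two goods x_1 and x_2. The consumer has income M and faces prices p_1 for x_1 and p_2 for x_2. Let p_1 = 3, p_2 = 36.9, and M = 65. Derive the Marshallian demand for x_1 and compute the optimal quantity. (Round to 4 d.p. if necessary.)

Linear utility — the consumer picks whichever good has higher MU/price: 2/3 = 0.6667 vs 5/36.9 = 0.1355.
x_1 gives more utility per dollar, so spend all income on x_1: x_1* = M/p_1, x_2* = 0.
Numerically: x_1* = 21.6667, x_2* = 0.

x_1* = 21.6667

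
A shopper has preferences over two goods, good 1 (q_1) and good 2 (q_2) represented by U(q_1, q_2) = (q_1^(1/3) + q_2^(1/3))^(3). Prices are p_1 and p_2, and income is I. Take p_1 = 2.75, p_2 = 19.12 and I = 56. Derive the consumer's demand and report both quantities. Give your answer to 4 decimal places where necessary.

q_1* = 14.7643, q_2* = 0.8053

From the CES first-order condition, (q_2/q_1)^(2/3) = p_1/p_2.
Solve for the ratio: q_2/q_1 = [p_1/p_2]^(1.5).
With the ratio pinned down, the budget gives q_1* = I/(p_1 + p_2·(q_2/q_1)) and q_2* = (q_2/q_1)·q_1*.
Numerically q_2/q_1 = 0.054547, so q_1* = 56/(2.75 + 19.12·0.054547) = 14.7643 and q_2* = 0.054547·14.7643 = 0.8053.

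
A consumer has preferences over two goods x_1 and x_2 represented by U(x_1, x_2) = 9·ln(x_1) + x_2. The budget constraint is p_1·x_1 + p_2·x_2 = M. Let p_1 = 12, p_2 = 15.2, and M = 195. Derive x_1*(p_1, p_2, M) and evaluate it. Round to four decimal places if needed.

Set MRS = p_1/p_2: (9/x_1)/1 = p_1/p_2.
So x_1*(p_1,p_2) = 9·p_2/p_1, independent of income; and x_2* = (M − 9·p_2)/p_2.
At the given prices: x_1* = 9·15.2/12 = 11.4.

x_1* = 11.4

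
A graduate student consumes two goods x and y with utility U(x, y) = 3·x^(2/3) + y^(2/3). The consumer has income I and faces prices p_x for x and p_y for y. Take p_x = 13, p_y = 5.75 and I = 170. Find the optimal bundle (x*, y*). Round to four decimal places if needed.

MRS = MU_x/MU_y = 3·(y/x)^(1/3). Set equal to p_x/p_y.
Hence y/x = ((1/3)·p_x/p_y)^(1/(1/3)), i.e. raised to the 3 power.
Substitute y = (y/x)·x into the budget: x* = I/(p_x + p_y·(y/x)).
Numerically y/x = 0.428019, so x* = 170/(13 + 5.75·0.428019) = 10.9953 and y* = 0.428019·10.9953 = 4.7062.

x* = 10.9953, y* = 4.7062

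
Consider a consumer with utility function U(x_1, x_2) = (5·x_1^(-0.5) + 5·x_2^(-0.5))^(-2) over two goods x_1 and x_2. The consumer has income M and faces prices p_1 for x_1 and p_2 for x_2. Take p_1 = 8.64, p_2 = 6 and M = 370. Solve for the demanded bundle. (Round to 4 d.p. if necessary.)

x_1* = 22.7117, x_2* = 28.9618

Substitute x_2 = (x_2/x_1)·x_1 into the budget: x_1* = M/(p_1 + p_2·(x_2/x_1)).
Numerically x_2/x_1 = 1.27519, so x_1* = 370/(8.64 + 6·1.27519) = 22.7117 and x_2* = 1.27519·22.7117 = 28.9618.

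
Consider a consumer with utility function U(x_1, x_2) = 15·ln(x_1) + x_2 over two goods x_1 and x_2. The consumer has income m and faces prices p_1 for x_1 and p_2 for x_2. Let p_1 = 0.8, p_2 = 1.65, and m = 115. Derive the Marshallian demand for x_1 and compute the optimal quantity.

At the given prices: x_1* = 15·1.65/0.8 = 30.9375.

x_1* = 30.9375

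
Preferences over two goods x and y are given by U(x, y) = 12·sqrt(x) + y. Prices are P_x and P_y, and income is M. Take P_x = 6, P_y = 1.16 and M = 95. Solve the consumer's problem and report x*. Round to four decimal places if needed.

x* = 1.3456

MU_x = 6/√x, MU_y = 1. Tangency: 6/√x = P_x/P_y.
Solve: √x = 6·P_y/P_x, so x*(P_x,P_y) = (6·P_y/P_x)², and y* = (M − P_x·x*)/P_y.
Plugging in: x* = (6·1.16/6)² = 1.3456.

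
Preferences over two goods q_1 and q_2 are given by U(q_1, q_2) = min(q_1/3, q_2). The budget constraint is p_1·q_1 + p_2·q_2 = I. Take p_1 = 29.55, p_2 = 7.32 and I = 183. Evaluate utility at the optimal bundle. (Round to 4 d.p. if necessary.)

Leontief preferences: the optimum is at the kink where q_1/3 = q_2/1, i.e. q_2 = (1/3)·q_1.
Budget: p_1·q_1 + p_2·(1/3)·q_1 = I, so (3·p_1 + p_2)·q_1 = 3·I.
Demand: q_1*(p_1,p_2,I) = 3·I/(3·p_1 + p_2), q_2* = I/(3·p_1 + p_2).
Here 3·29.55 + 7.32 = 95.97, giving q_1* = 5.7205 and q_2* = 1.9068.
Utility at the optimum: U(5.7205, 1.9068) = 1.9068.

V = 1.9068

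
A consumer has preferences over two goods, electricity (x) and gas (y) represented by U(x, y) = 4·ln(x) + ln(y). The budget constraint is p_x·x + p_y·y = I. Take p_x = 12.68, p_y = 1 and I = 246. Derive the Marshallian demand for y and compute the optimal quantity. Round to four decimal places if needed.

y* = 49.2

The MRS is 4·y/x. Set MRS = p_x/p_y.
Rearranging, p_y·y = (1/4)·p_x·x. Substituting into the budget gives p_x·x·(1 + (1/4)) = I.
Demand: x*(p_x,p_y,I) = 0.8·I/p_x and y* = 0.2·I/p_y.
At p_x=12.68, p_y=1, I=246: y* = 0.2·246/1 = 49.2.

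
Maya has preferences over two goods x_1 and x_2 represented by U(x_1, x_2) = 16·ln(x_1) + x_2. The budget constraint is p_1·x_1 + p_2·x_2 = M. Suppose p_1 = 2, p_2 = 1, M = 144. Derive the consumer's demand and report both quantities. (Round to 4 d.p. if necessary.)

Set MRS = p_1/p_2: (16/x_1)/1 = p_1/p_2.
So x_1*(p_1,p_2) = 16·p_2/p_1, independent of income; and x_2* = (M − 16·p_2)/p_2.
At the given prices: x_1* = 16·1/2 = 8, and x_2* = 128.

x_1* = 8, x_2* = 128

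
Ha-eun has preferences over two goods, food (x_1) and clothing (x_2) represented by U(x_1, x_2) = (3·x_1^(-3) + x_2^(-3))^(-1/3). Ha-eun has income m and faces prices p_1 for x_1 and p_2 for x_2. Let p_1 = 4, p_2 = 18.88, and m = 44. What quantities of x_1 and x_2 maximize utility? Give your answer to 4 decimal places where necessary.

x_1* = 3.204, x_2* = 1.6517

From the CES first-order condition, 3·(x_2/x_1)^(4) = p_1/p_2.
Solve for the ratio: x_2/x_1 = [(1/3)·p_1/p_2]^(0.25).
With the ratio pinned down, the budget gives x_1* = m/(p_1 + p_2·(x_2/x_1)) and x_2* = (x_2/x_1)·x_1*.
Numerically x_2/x_1 = 0.515507, so x_1* = 44/(4 + 18.88·0.515507) = 3.204 and x_2* = 0.515507·3.204 = 1.6517.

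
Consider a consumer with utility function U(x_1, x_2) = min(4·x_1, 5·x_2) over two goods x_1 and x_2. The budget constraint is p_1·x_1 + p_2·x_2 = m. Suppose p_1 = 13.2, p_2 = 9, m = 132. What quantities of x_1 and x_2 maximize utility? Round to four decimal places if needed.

Here 5·13.2 + 4·9 = 102, giving x_1* = 6.4706 and x_2* = 5.1765.

x_1* = 6.4706, x_2* = 5.1765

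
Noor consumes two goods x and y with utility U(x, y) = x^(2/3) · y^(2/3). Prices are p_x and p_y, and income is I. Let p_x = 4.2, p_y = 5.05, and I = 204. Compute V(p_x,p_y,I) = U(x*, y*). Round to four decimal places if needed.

Demand: x*(p_x,p_y,I) = 0.5·I/p_x and y* = 0.5·I/p_y.
At p_x=4.2, p_y=5.05, I=204: x* = 0.5·204/4.2 = 24.2857, y* = 20.198.
Utility at the optimum: U(24.2857, 20.198) = 62.1975.

V = 62.1975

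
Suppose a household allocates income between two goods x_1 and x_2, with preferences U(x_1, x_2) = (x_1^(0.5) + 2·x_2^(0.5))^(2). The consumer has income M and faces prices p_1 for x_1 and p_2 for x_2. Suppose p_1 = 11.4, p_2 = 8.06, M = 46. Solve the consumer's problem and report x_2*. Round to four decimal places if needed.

MU_x_1 ∝ x_1^(-0.5), MU_x_2 ∝ 2·x_2^(-0.5), so MRS = (1/2)·(x_2/x_1)^(0.5) = p_1/p_2.
Solve for the ratio: x_2/x_1 = [2·p_1/p_2]^(2).
With the ratio pinned down, the budget gives x_1* = M/(p_1 + p_2·(x_2/x_1)) and x_2* = (x_2/x_1)·x_1*.
Numerically x_2/x_1 = 8.00202, so x_1* = 46/(11.4 + 8.06·8.00202) = 0.6061 and x_2* = 8.00202·0.6061 = 4.8499.

x_2* = 4.8499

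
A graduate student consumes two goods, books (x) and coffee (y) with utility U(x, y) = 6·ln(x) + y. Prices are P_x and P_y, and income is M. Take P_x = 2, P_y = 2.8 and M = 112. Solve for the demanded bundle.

x* = 8.4, y* = 34

Set MRS = P_x/P_y: (6/x)/1 = P_x/P_y.
So x*(P_x,P_y) = 6·P_y/P_x, independent of income; and y* = (M − 6·P_y)/P_y.
At the given prices: x* = 6·2.8/2 = 8.4, and y* = 34.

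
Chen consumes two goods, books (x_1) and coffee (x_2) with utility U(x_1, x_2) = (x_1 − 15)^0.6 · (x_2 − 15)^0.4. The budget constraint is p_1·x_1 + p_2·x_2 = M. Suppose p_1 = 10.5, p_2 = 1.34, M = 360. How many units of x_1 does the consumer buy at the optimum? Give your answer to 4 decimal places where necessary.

x_1* = 25.4229

MRS = (3/2)·(x_2−15)/(x_1−15). Tangency with p_1/p_2 gives x_2−15 = (2/3)·(p_1/p_2)·(x_1−15).
After buying the subsistence bundle (15, 15), a share 0.6 of the remaining income goes to x_1: x_1* = 15 + 0.6·(M − 15p_1 − 15p_2)/p_1.
Discretionary income = 360 − 15·10.5 − 15·1.34 = 182.4; x_1* = 15 + 0.6·182.4/10.5 = 25.4229.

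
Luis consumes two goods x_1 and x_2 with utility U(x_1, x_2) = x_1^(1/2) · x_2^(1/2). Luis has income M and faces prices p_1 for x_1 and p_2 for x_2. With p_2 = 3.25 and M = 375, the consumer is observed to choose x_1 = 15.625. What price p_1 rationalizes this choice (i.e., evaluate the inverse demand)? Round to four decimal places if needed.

p_1 = 12

The MRS is x_2/x_1. Set MRS = p_1/p_2.
So 0.5·p_2·x_2 = 0.5·p_1·x_1; combined with the budget, a share 0.5 of income goes to x_1.
Demand: x_1*(p_1,p_2,M) = 0.5·M/p_1 and x_2* = 0.5·M/p_2.
Set x_1* = 15.625 in the demand function and solve for p_1: p_1 = 12.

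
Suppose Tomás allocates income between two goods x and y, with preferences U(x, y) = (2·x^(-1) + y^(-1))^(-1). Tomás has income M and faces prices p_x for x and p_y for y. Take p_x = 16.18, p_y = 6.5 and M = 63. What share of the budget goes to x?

MU_x ∝ 2·x^(-2), MU_y ∝ y^(-2), so MRS = 2·(y/x)^(2) = p_x/p_y.
Solve for the ratio: y/x = [(1/2)·p_x/p_y]^(0.5).
With the ratio pinned down, the budget gives x* = M/(p_x + p_y·(y/x)) and y* = (y/x)·x*.
Numerically y/x = 1.115623, so x* = 63/(16.18 + 6.5·1.115623) = 2.6887 and y* = 1.115623·2.6887 = 2.9996.
Expenditure on x: 16.18·2.6887 = 43.5029; share = 0.6905.

share on x = 0.6905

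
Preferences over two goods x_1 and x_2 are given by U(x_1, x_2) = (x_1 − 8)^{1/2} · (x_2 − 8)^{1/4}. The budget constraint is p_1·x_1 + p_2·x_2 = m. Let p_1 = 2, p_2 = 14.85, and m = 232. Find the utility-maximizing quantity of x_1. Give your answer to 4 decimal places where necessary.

Discretionary income = 232 − 8·2 − 8·14.85 = 97.2; x_1* = 8 + 2/3·97.2/2 = 40.4.

x_1* = 40.4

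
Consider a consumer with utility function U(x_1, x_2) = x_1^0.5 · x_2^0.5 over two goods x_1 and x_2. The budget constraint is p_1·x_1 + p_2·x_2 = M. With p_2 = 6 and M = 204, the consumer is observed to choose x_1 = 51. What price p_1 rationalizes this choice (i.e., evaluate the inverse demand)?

p_1 = 2

The MRS is x_2/x_1. Set MRS = p_1/p_2.
Rearranging, p_2·x_2 = p_1·x_1. Substituting into the budget gives p_1·x_1·(1 + 1) = M.
Demand: x_1*(p_1,p_2,M) = 0.5·M/p_1 and x_2* = 0.5·M/p_2.
Set x_1* = 51 in the demand function and solve for p_1: p_1 = 2.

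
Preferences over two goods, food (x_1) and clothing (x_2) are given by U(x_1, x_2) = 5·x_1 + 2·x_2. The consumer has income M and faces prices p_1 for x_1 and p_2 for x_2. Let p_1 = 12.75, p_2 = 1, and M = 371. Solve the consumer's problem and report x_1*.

Linear utility — the consumer picks whichever good has higher MU/price: 5/12.75 = 0.3922 vs 2/1 = 2.
x_2 gives more utility per dollar, so spend all income on x_2: x_2* = M/p_2, x_1* = 0.
Numerically: x_1* = 0, x_2* = 371.

x_1* = 0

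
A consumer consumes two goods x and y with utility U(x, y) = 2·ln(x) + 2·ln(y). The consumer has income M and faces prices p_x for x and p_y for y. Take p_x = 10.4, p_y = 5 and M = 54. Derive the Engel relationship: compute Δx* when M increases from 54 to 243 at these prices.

Δx* = 9.0865

MU_x/MU_y = (2·y)/(2·x); tangency sets this equal to p_x/p_y.
So 2·p_y·y = 2·p_x·x; combined with the budget, a share 0.5 of income goes to x.
Demand: x*(p_x,p_y,M) = 0.5·M/p_x and y* = 0.5·M/p_y.
At p_x=10.4, p_y=5, M=54: x* = 0.5·54/10.4 = 2.5962.
At M' = 243: x* = 11.6827. Change: 11.6827 − 2.5962 = 9.0865.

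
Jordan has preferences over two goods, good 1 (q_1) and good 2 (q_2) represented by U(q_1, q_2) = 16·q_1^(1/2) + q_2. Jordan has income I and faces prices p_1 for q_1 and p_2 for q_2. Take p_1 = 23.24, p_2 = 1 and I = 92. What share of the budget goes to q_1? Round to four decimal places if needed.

share on q_1 = 0.0299

Thus q_1* = (8·p_2/p_1)² — independent of I — with the rest of income spent on q_2.
Plugging in: q_1* = (8·1/23.24)² = 0.1185, q_2* = 89.2461.
Expenditure on q_1: 23.24·0.1185 = 2.7539; share = 0.0299.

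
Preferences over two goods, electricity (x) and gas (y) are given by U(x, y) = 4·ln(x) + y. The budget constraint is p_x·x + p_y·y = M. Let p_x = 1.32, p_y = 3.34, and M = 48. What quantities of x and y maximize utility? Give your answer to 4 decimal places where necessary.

MU_x = 4/x, MU_y = 1. Tangency: 4/x = p_x/p_y.
So x*(p_x,p_y) = 4·p_y/p_x, independent of income; and y* = (M − 4·p_y)/p_y.
At the given prices: x* = 4·3.34/1.32 = 10.1212, and y* = 10.3713.

x* = 10.1212, y* = 10.3713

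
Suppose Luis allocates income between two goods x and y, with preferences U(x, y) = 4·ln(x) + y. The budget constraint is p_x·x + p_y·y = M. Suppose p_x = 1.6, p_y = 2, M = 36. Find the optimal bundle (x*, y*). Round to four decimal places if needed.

Set MRS = p_x/p_y: (4/x)/1 = p_x/p_y.
So x*(p_x,p_y) = 4·p_y/p_x, independent of income; and y* = (M − 4·p_y)/p_y.
At the given prices: x* = 4·2/1.6 = 5, and y* = 14.

x* = 5, y* = 14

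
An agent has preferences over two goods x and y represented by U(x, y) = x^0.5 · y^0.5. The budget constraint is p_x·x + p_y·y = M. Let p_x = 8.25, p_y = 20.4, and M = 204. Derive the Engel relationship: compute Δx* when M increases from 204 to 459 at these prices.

Δx* = 15.4545

The MRS is y/x. Set MRS = p_x/p_y.
So 0.5·p_y·y = 0.5·p_x·x; combined with the budget, a share 0.5 of income goes to x.
Demand: x*(p_x,p_y,M) = 0.5·M/p_x and y* = 0.5·M/p_y.
At p_x=8.25, p_y=20.4, M=204: x* = 0.5·204/8.25 = 12.3636.
At M' = 459: x* = 27.8182. Change: 27.8182 − 12.3636 = 15.4545.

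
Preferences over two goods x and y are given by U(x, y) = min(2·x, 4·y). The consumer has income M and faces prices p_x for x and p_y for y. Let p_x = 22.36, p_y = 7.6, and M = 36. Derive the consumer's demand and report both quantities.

x* = 1.3761, y* = 0.6881

With perfect complements, no substitution: consume in ratio x:y = 4:2.
Budget: p_x·x + p_y·(1/2)·x = M, so (4·p_x + 2·p_y)·x = 4·M.
Demand: x*(p_x,p_y,M) = 4·M/(4·p_x + 2·p_y), y* = 2·M/(4·p_x + 2·p_y).
Here 4·22.36 + 2·7.6 = 104.64, giving x* = 1.3761 and y* = 0.6881.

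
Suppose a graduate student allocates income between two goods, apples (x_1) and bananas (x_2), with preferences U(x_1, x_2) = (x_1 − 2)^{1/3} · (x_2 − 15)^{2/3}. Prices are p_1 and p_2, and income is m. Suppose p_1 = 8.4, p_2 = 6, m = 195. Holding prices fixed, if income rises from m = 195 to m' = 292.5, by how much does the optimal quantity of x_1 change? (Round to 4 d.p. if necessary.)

Δx_1* = 3.869

Let x_1' = x_1−2, x_2' = x_2−15. MRS = (1/2)·x_2'/x_1' = p_1/p_2.
After buying the subsistence bundle (2, 15), a share 1/3 of the remaining income goes to x_1: x_1* = 2 + 1/3·(m − 2p_1 − 15p_2)/p_1.
Discretionary income = 195 − 2·8.4 − 15·6 = 88.2; x_1* = 2 + 1/3·88.2/8.4 = 5.5.
At m' = 292.5: x_1* = 9.369. Change: 9.369 − 5.5 = 3.869.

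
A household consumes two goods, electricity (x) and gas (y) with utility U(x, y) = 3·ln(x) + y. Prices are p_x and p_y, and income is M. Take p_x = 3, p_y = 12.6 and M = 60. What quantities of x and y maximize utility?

Set MRS = p_x/p_y: (3/x)/1 = p_x/p_y.
So x*(p_x,p_y) = 3·p_y/p_x, independent of income; and y* = (M − 3·p_y)/p_y.
At the given prices: x* = 3·12.6/3 = 12.6, and y* = 1.7619.

x* = 12.6, y* = 1.7619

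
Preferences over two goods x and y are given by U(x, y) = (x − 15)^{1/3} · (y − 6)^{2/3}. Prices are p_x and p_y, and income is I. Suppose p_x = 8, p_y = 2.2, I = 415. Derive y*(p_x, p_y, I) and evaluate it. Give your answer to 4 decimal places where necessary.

This is Cobb-Douglas in (x−15, y−6): tangency gives 1/3·p_y·(y−6) = 2/3·p_x·(x−15).
Substituting into the budget: x* = 15 + 1/3·(I − 15·p_x − 6·p_y)/p_x, and y* = 6 + 2/3·(…)/p_y.
Discretionary income = 415 − 15·8 − 6·2.2 = 281.8; y* = 6 + 2/3·281.8/2.2 = 91.3939.

y* = 91.3939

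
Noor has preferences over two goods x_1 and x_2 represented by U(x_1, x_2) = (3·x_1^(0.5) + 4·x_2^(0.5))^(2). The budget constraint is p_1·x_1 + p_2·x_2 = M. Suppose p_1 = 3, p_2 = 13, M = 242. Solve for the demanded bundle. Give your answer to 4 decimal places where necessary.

x_1* = 57.2, x_2* = 5.4154

MRS = MU_x_1/MU_x_2 = (3/4)·(x_2/x_1)^(0.5). Set equal to p_1/p_2.
Hence x_2/x_1 = ((4/3)·p_1/p_2)^(1/(0.5)), i.e. raised to the 2 power.
With the ratio pinned down, the budget gives x_1* = M/(p_1 + p_2·(x_2/x_1)) and x_2* = (x_2/x_1)·x_1*.
Numerically x_2/x_1 = 0.094675, so x_1* = 242/(3 + 13·0.094675) = 57.2 and x_2* = 0.094675·57.2 = 5.4154.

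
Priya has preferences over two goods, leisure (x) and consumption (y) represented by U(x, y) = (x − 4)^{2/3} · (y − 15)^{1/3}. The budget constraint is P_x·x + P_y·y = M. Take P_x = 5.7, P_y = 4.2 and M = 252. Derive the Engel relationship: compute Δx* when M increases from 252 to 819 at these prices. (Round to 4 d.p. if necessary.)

Δx* = 66.3158

MRS = 2·(y−15)/(x−4). Tangency with P_x/P_y gives y−15 = (1/2)·(P_x/P_y)·(x−4).
Substituting into the budget: x* = 4 + 2/3·(M − 4·P_x − 15·P_y)/P_x, and y* = 15 + 1/3·(…)/P_y.
Discretionary income = 252 − 4·5.7 − 15·4.2 = 166.2; x* = 4 + 2/3·166.2/5.7 = 23.4386.
At M' = 819: x* = 89.7544. Change: 89.7544 − 23.4386 = 66.3158.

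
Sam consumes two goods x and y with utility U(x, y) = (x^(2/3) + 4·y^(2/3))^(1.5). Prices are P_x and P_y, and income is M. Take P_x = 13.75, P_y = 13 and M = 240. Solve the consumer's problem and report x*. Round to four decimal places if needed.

x* = 0.2404

With the ratio pinned down, the budget gives x* = M/(P_x + P_y·(y/x)) and y* = (y/x)·x*.
Numerically y/x = 75.728266, so x* = 240/(13.75 + 13·75.728266) = 0.2404.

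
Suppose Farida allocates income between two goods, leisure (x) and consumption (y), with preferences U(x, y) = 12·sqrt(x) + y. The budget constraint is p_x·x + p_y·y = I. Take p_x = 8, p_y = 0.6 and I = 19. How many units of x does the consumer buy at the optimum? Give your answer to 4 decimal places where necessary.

x* = 0.2025

Utility is quasi-linear in y; the FOC for x is 6/√x = p_x/p_y.
Solve: √x = 6·p_y/p_x, so x*(p_x,p_y) = (6·p_y/p_x)², and y* = (I − p_x·x*)/p_y.
Plugging in: x* = (6·0.6/8)² = 0.2025.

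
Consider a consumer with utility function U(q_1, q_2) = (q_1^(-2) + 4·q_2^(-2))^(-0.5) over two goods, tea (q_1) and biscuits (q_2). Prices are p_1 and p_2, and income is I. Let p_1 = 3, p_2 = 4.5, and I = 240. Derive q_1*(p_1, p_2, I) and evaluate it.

MU_q_1 ∝ q_1^(-3), MU_q_2 ∝ 4·q_2^(-3), so MRS = (1/4)·(q_2/q_1)^(3) = p_1/p_2.
Hence q_2/q_1 = (4·p_1/p_2)^(1/(3)), i.e. raised to the 1/3 power.
With the ratio pinned down, the budget gives q_1* = I/(p_1 + p_2·(q_2/q_1)) and q_2* = (q_2/q_1)·q_1*.
Numerically q_2/q_1 = 1.386723, so q_1* = 240/(3 + 4.5·1.386723) = 25.9733.

q_1* = 25.9733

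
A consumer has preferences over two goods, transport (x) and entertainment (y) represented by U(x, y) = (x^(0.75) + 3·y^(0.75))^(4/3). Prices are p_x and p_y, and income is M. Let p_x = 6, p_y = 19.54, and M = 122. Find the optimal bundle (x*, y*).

MRS = MU_x/MU_y = (1/3)·(y/x)^(0.25). Set equal to p_x/p_y.
Solve for the ratio: y/x = [3·p_x/p_y]^(4).
Substitute y = (y/x)·x into the budget: x* = M/(p_x + p_y·(y/x)).
Numerically y/x = 0.720098, so x* = 122/(6 + 19.54·0.720098) = 6.0785 and y* = 0.720098·6.0785 = 4.3771.

x* = 6.0785, y* = 4.3771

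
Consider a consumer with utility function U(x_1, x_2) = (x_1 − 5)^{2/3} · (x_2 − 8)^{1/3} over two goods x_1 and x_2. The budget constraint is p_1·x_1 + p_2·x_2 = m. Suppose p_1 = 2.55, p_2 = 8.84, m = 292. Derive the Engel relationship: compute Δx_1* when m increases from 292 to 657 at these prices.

Let x_1' = x_1−5, x_2' = x_2−8. MRS = 2·x_2'/x_1' = p_1/p_2.
Substituting into the budget: x_1* = 5 + 2/3·(m − 5·p_1 − 8·p_2)/p_1, and x_2* = 8 + 1/3·(…)/p_2.
Discretionary income = 292 − 5·2.55 − 8·8.84 = 208.53; x_1* = 5 + 2/3·208.53/2.55 = 59.5176.
At m' = 657: x_1* = 154.9425. Change: 154.9425 − 59.5176 = 95.4248.

Δx_1* = 95.4248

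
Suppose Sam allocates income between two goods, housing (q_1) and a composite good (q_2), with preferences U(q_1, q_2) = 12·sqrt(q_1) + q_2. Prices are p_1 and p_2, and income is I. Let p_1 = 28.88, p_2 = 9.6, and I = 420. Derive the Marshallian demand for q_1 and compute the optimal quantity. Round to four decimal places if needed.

Utility is quasi-linear in q_2; the FOC for q_1 is 6/√q_1 = p_1/p_2.
Thus q_1* = (6·p_2/p_1)² — independent of I — with the rest of income spent on q_2.
Plugging in: q_1* = (6·9.6/28.88)² = 3.9779.

q_1* = 3.9779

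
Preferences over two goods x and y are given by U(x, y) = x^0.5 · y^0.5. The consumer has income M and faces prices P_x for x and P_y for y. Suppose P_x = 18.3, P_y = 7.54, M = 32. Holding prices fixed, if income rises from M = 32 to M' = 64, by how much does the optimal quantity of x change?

Δx* = 0.8743

At P_x=18.3, P_y=7.54, M=32: x* = 0.5·32/18.3 = 0.8743.
At M' = 64: x* = 1.7486. Change: 1.7486 − 0.8743 = 0.8743.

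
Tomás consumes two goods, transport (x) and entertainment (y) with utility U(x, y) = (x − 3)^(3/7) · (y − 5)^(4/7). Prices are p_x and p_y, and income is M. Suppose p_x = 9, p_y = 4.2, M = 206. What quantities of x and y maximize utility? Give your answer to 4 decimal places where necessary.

Discretionary income = 206 − 3·9 − 5·4.2 = 158; x* = 3 + 3/7·158/9 = 10.5238; y* = 5 + 4/7·158/4.2 = 26.4966.

x* = 10.5238, y* = 26.4966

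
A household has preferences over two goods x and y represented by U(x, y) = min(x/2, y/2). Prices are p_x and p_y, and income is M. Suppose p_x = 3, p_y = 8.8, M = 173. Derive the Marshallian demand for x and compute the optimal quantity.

x* = 14.661

With perfect complements, no substitution: consume in ratio x:y = 2:2.
Budget: p_x·x + p_y·x = M, so (2·p_x + 2·p_y)·x = 2·M.
Demand: x*(p_x,p_y,M) = 2·M/(2·p_x + 2·p_y), y* = 2·M/(2·p_x + 2·p_y).
Here 2·3 + 2·8.8 = 23.6, giving x* = 14.661.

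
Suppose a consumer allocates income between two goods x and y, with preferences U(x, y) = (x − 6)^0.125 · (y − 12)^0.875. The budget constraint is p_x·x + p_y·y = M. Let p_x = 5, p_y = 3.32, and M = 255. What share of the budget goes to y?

share on y = 0.7916

MRS = (1/7)·(y−12)/(x−6). Tangency with p_x/p_y gives y−12 = 7·(p_x/p_y)·(x−6).
After buying the subsistence bundle (6, 12), a share 0.125 of the remaining income goes to x: x* = 6 + 0.125·(M − 6p_x − 12p_y)/p_x.
Discretionary income = 255 − 6·5 − 12·3.32 = 185.16; x* = 6 + 0.125·185.16/5 = 10.629; y* = 12 + 0.875·185.16/3.32 = 60.7997.
Expenditure on y: 3.32·60.7997 = 201.855; share = 0.7916.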